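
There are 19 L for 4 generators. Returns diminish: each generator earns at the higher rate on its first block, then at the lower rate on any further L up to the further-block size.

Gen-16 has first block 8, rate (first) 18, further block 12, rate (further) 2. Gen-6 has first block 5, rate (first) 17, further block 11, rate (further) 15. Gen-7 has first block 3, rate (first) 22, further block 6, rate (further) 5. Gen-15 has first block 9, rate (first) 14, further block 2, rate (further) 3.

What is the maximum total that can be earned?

340

Treat each block as its own option and order by rate: Gen-7/tier1 22 > Gen-16/tier1 18 > Gen-6/tier1 17 > Gen-6/tier2 15 > Gen-15/tier1 14 > Gen-7/tier2 5 > Gen-15/tier2 3 > Gen-16/tier2 2.
Gen-7/tier1 (22): +3 → 16 left.
Fill Gen-16 tier1 block (8 at 18) → 8 left.
Fill Gen-6 tier1 block (5 at 17) → 3 left.
Gen-6/tier2: +3 of 11 at 15; pool empty.
Total = 22×3 + 18×8 + 17×5 + 15×3 = 340.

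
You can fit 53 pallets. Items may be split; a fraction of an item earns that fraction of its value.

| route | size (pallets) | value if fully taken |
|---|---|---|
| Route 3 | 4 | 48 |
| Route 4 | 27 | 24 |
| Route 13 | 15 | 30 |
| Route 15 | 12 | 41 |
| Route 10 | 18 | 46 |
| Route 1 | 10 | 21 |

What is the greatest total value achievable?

Sort by value density: Route 3 48/4≈12, Route 15 41/12≈3.42, Route 10 46/18≈2.56, Route 1 21/10≈2.1, Route 13 30/15≈2, Route 4 24/27≈0.889.
Route 3: take in full, 4 pallets for value 48 → 49 left.
Route 15: take in full, 12 pallets for value 41 → 37 left.
Take all of Route 10 (18 pallets, value 46) → 19 pallets left.
Take all of Route 1 (10 pallets, value 21) → 9 pallets left.
9 pallets left: a 9/15 share of Route 13 gives 30×9/15 = 18.
Total value = 174.

174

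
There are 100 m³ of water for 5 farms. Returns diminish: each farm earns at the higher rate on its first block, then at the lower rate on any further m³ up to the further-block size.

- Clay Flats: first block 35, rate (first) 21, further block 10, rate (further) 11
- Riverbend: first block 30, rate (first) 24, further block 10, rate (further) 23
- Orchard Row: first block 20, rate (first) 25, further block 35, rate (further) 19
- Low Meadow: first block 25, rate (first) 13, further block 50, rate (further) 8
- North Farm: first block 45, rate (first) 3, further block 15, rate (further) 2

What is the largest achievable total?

2280

Order all 10 blocks by rate: Orchard Row/T1 25 > Riverbend/T1 24 > Riverbend/T2 23 > Clay Flats/T1 21 > Orchard Row/T2 19 > Low Meadow/T1 13 > Clay Flats/T2 11 > Low Meadow/T2 8 > North Farm/T1 3 > North Farm/T2 2.
Fill Orchard Row T1 block (20 at 25) ; 80 left.
Riverbend/T1 (24): +30 ; 50 left.
Fill Riverbend T2 block (10 at 23) ; 40 left.
Clay Flats/T1 (21): +35 ; 5 left.
Orchard Row/T2: +5 of 35 at 19; pool empty.
Total = 25×20 + 24×30 + 23×10 + 21×35 + 19×5 = 2280.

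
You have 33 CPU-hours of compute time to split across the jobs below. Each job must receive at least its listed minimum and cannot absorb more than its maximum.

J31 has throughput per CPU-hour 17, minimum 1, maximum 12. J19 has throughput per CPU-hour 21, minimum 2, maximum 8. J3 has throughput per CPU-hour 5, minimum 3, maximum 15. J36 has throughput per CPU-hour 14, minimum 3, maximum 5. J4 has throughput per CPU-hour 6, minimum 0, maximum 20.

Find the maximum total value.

Meeting every minimum uses 1+2+3+3+0 = 9 CPU-hours, leaving 24.
Rank by throughput per CPU-hour: J19 21 > J31 17 > J36 14 > J4 6 > J3 5.
J19: +6 to 8 (cap) → 18 left.
Give J31 11 more to hit its cap of 12 → 7 left.
J36 takes 2 more to reach its cap of 5 → 5 left.
J4 has room for 20 more but only 5 remain, so it gets 5.
Total = 17×12 + 21×8 + 5×3 + 14×5 + 6×5 = 487.

487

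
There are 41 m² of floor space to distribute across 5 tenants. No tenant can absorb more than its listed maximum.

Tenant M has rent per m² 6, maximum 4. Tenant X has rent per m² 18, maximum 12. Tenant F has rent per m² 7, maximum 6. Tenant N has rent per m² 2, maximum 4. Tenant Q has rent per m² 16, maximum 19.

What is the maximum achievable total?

586

Rank by rent per m²: Tenant X 18 > Tenant Q 16 > Tenant F 7 > Tenant M 6 > Tenant N 2.
Give Tenant X 12 to hit its cap of 12 — 29 left.
Tenant Q takes 19 to reach its cap of 19 — 10 left.
Tenant F takes 6 to reach its cap of 6 — 4 left.
Tenant M: +4 to 4 (cap) — 0 left.
Total = 6×4 + 18×12 + 7×6 + 16×19 = 586.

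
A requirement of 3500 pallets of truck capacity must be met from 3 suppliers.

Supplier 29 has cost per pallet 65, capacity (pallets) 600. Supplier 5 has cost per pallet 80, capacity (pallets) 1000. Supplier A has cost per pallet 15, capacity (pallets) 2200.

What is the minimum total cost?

Fill from the cheapest supplier first.
Supplier A at 15: take all 2200 pallets ; 1300 still needed.
Supplier 29 at 65: take all 600 pallets ; 700 still needed.
Supplier 5 at 80: take 700 of its 1000 ; requirement met.
Cost = 2200×15 + 600×65 + 700×80 = 128000.

128000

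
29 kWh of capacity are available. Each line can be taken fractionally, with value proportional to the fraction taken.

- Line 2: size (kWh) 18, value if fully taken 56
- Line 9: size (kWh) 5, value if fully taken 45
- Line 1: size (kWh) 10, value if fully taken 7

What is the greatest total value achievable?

105.2

Sort by value density: Line 9 45/5≈9, Line 2 56/18≈3.11, Line 1 7/10≈0.7.
Take all of Line 9 (5 kWh, value 45) → 24 kWh left.
All 18 kWh of Line 2 fit (value 56) → 6 remain.
Only 6 kWh remain; take 6/10 of Line 1 for value 7×6/10 = 4.2.
Total value = 105.2.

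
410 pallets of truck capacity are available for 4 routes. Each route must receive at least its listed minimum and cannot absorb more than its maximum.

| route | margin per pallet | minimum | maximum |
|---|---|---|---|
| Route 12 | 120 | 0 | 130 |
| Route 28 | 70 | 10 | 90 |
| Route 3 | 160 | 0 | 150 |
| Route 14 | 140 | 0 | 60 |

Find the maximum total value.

52900

Meeting every minimum uses 0+10+0+0 = 10 pallets, leaving 400.
Rank by margin per pallet: Route 3 160 > Route 14 140 > Route 12 120 > Route 28 70.
Route 3 takes 150 more to reach its cap of 150 ; 250 left.
Route 14 takes 60 more to reach its cap of 60 ; 190 left.
Give Route 12 130 more to hit its cap of 130 ; 60 left.
Route 28 has room for 80 more but only 60 remain, so it gets 70.
Total = 120×130 + 70×70 + 160×150 + 140×60 = 52900.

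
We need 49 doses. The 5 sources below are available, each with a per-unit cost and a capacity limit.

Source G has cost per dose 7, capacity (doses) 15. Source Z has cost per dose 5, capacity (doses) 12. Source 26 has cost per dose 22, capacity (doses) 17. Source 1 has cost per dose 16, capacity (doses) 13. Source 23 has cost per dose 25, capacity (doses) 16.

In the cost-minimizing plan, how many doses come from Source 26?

9

Cheapest first:
Source Z at 5: take all 12 doses — 37 still needed.
Source G (7): use full 15 — 22 doses to go.
Source 1 (16): use full 13 — 9 doses to go.
Source 26 (22): take the remaining 9 — done.
Source 23: unused.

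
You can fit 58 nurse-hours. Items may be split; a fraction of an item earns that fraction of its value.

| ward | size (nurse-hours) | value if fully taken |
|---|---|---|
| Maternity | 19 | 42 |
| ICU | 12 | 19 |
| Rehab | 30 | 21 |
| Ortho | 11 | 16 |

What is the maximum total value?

88.2

Sort by value density: Maternity 42/19≈2.21, ICU 19/12≈1.58, Ortho 16/11≈1.45, Rehab 21/30≈0.7.
All 19 nurse-hours of Maternity fit (value 42) ; 39 remain.
ICU: take in full, 12 nurse-hours for value 19 ; 27 left.
Take all of Ortho (11 nurse-hours, value 16) ; 16 nurse-hours left.
16 nurse-hours left: a 16/30 share of Rehab gives 21×16/30 = 11.2.
Total value = 88.2.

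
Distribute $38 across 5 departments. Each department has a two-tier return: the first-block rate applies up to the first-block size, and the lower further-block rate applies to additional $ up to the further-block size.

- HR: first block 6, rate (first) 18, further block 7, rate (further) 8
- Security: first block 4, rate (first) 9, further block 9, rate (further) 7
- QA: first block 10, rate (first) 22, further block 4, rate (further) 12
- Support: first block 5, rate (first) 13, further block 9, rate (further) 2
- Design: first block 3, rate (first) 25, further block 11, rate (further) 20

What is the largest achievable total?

Order all 10 blocks by rate: Design/tier1 25 > QA/tier1 22 > Design/tier2 20 > HR/tier1 18 > Support/tier1 13 > QA/tier2 12 > Security/tier1 9 > HR/tier2 8 > Security/tier2 7 > Support/tier2 2.
Design tier1 at 25: fill all 3 — 35 left.
Fill QA tier1 block (10 at 22) — 25 left.
Fill Design tier2 block (11 at 20) — 14 left.
HR/tier1 (18): +6 — 8 left.
Support tier1 at 13: fill all 5 — 3 left.
QA/tier2: +3 of 4 at 12; pool empty.
Total = 25×3 + 22×10 + 20×11 + 18×6 + 13×5 + 12×3 = 724.

724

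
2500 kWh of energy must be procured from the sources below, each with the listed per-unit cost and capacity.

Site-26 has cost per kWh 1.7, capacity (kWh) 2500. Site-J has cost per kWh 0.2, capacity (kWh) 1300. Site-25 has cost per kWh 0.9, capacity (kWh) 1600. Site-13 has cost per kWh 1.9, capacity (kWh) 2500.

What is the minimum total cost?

1340

Cheapest first:
Site-J at 0.2: take all 1300 kWh → 1200 still needed.
Site-25 (0.9): take the remaining 1200 → done.
Site-26, Site-13: unused.
Cost = 1300×0.2 + 1200×0.9 = 1340.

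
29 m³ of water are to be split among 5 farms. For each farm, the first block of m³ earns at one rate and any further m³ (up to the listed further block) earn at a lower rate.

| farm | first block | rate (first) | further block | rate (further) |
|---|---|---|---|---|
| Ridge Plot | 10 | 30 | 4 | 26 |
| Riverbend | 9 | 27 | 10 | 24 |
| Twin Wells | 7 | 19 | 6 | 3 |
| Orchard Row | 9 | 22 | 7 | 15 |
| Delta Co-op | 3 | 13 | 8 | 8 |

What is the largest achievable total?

791

Treat each block as its own option and order by rate: Ridge Plot/tier1 30 > Riverbend/tier1 27 > Ridge Plot/tier2 26 > Riverbend/tier2 24 > Orchard Row/tier1 22 > Twin Wells/tier1 19 > Orchard Row/tier2 15 > Delta Co-op/tier1 13 > Delta Co-op/tier2 8 > Twin Wells/tier2 3.
Fill Ridge Plot tier1 block (10 at 30) — 19 left.
Riverbend/tier1 (27): +9 — 10 left.
Ridge Plot/tier2 (26): +4 — 6 left.
Riverbend tier2 at 24: only 6 left, fill 6.
Total = 30×10 + 27×9 + 26×4 + 24×6 = 791.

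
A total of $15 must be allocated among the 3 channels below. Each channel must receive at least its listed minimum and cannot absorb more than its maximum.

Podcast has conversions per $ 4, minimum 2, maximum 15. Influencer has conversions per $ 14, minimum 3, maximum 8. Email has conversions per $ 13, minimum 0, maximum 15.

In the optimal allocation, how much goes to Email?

Meeting every minimum uses 2+3+0 = 5 $, leaving 10.
Order the channels by conversions per $: Influencer 14 > Email 13 > Podcast 4.
Influencer: +5 to 8 (cap) → 5 left.
Email has room for 15 more but only 5 remain, so it gets 5.

5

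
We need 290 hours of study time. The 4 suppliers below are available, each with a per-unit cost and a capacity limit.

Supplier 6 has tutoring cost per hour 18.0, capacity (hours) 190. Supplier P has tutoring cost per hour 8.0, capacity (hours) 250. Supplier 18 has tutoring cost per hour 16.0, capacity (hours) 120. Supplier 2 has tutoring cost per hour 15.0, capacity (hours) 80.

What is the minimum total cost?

2600

Cheapest first:
Take 250 from Supplier P at 8.0 ; need 40 more.
Take 40 from Supplier 2 at 15.0 to finish.
Supplier 18, Supplier 6: unused.
Cost = 250×8.0 + 40×15.0 = 2600.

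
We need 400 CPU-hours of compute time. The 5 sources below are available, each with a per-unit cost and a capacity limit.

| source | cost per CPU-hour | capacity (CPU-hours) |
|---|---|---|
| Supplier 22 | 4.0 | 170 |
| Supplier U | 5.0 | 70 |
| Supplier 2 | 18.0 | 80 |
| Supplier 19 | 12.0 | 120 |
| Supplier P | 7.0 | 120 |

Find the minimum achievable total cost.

Cheapest first:
Take 170 from Supplier 22 at 4.0 — need 230 more.
Take 70 from Supplier U at 5.0 — need 160 more.
Take 120 from Supplier P at 7.0 — need 40 more.
Supplier 19 (12.0): take the remaining 40 — done.
Supplier 2: unused.
Cost = 170×4.0 + 70×5.0 + 120×7.0 + 40×12.0 = 2350.

2350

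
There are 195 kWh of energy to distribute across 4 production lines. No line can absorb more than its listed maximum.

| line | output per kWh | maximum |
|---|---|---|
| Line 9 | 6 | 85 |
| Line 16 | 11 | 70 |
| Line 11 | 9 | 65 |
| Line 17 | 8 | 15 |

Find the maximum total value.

Order the production lines by output per kWh: Line 16 11 > Line 11 9 > Line 17 8 > Line 9 6.
Line 16: +70 to 70 (cap) → 125 left.
Line 11: +65 to 65 (cap) → 60 left.
Give Line 17 15 to hit its cap of 15 → 45 left.
Line 9 has room for 85 but only 45 remain, so it gets 45.
Total = 6×45 + 11×70 + 9×65 + 8×15 = 1745.

1745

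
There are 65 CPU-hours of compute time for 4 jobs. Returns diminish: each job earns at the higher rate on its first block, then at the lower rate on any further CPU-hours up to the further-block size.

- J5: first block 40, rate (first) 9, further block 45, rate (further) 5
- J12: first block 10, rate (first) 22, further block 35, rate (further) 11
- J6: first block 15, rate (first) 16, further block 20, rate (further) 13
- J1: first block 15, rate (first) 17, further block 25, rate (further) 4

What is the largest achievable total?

Treat each block as its own option and order by rate: J12/first 22 > J1/first 17 > J6/first 16 > J6/second 13 > J12/second 11 > J5/first 9 > J5/second 5 > J1/second 4.
Fill J12 first block (10 at 22) — 55 left.
J1 first at 17: fill all 15 — 40 left.
J6/first (16): +15 — 25 left.
J6/second (13): +20 — 5 left.
J12 second at 11: only 5 left, fill 5.
Total = 22×10 + 17×15 + 16×15 + 13×20 + 11×5 = 1030.

1030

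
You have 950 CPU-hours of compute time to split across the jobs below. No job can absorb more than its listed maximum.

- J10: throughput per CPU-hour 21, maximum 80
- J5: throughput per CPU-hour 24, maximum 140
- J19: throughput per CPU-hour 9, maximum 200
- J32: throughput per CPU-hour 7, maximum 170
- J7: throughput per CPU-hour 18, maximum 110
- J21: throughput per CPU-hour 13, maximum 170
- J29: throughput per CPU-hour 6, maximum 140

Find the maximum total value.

12700

Rank by throughput per CPU-hour: J5 24 > J10 21 > J7 18 > J21 13 > J19 9 > J32 7 > J29 6.
J5: +140 to 140 (cap) ; 810 left.
J10: +80 to 80 (cap) ; 730 left.
Give J7 110 to hit its cap of 110 ; 620 left.
J21 takes 170 to reach its cap of 170 ; 450 left.
J19 takes 200 to reach its cap of 200 ; 250 left.
Give J32 170 to hit its cap of 170 ; 80 left.
J29: +80 (room for 140) → 80. Pool exhausted.
Total = 21×80 + 24×140 + 9×200 + 7×170 + 18×110 + 13×170 + 6×80 = 12700.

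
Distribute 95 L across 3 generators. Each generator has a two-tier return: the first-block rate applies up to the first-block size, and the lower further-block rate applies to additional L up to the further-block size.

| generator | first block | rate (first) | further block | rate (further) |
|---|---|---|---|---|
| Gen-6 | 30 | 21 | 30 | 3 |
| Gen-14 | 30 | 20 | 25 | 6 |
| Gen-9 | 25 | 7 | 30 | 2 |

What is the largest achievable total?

1465

Rank every tier by rate: Gen-6/first 21 > Gen-14/first 20 > Gen-9/first 7 > Gen-14/second 6 > Gen-6/second 3 > Gen-9/second 2.
Gen-6 first at 21: fill all 30 ; 65 left.
Fill Gen-14 first block (30 at 20) ; 35 left.
Fill Gen-9 first block (25 at 7) ; 10 left.
Gen-14 second at 6: only 10 left, fill 10.
Total = 21×30 + 20×30 + 7×25 + 6×10 = 1465.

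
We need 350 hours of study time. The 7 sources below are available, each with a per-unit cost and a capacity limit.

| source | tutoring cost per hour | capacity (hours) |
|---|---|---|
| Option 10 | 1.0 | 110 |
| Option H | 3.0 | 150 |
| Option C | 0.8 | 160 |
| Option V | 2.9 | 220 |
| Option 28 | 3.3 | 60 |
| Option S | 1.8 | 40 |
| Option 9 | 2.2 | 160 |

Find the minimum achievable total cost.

398

Fill from the cheapest source first.
Option C at 0.8: take all 160 hours — 190 still needed.
Take 110 from Option 10 at 1.0 — need 80 more.
Option S at 1.8: take all 40 hours — 40 still needed.
Take 40 from Option 9 at 2.2 to finish.
Option V, Option H, Option 28: unused.
Cost = 160×0.8 + 110×1.0 + 40×1.8 + 40×2.2 = 398.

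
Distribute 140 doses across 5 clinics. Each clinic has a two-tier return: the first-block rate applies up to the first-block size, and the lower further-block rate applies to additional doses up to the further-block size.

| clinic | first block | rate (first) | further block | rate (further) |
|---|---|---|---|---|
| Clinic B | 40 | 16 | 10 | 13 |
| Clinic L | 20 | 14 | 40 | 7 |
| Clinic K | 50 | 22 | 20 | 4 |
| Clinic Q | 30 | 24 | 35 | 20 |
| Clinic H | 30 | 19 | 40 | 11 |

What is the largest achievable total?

Treat each block as its own option and order by rate: Clinic Q/first 24 > Clinic K/first 22 > Clinic Q/second 20 > Clinic H/first 19 > Clinic B/first 16 > Clinic L/first 14 > Clinic B/second 13 > Clinic H/second 11 > Clinic L/second 7 > Clinic K/second 4.
Fill Clinic Q first block (30 at 24) → 110 left.
Clinic K/first (22): +50 → 60 left.
Clinic Q/second (20): +35 → 25 left.
25 remain; put them into Clinic H first at 19.
Total = 24×30 + 22×50 + 20×35 + 19×25 = 2995.

2995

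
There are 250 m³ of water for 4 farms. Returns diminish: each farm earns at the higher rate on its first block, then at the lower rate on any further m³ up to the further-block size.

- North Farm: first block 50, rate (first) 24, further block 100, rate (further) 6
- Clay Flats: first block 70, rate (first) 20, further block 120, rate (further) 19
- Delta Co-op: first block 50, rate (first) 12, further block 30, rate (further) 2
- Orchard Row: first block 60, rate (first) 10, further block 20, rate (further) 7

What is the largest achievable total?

5000

Order all 8 blocks by rate: North Farm/T1 24 > Clay Flats/T1 20 > Clay Flats/T2 19 > Delta Co-op/T1 12 > Orchard Row/T1 10 > Orchard Row/T2 7 > North Farm/T2 6 > Delta Co-op/T2 2.
Fill North Farm T1 block (50 at 24) — 200 left.
Fill Clay Flats T1 block (70 at 20) — 130 left.
Clay Flats T2 at 19: fill all 120 — 10 left.
Delta Co-op/T1: +10 of 50 at 12; pool empty.
Total = 24×50 + 20×70 + 19×120 + 12×10 = 5000.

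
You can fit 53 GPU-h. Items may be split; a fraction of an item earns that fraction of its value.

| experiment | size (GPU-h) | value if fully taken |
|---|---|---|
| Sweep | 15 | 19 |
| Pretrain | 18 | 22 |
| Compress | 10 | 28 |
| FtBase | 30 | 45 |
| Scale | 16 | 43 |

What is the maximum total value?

Sort by value density: Compress 28/10≈2.8, Scale 43/16≈2.69, FtBase 45/30≈1.5, Sweep 19/15≈1.27, Pretrain 22/18≈1.22.
All 10 GPU-h of Compress fit (value 28) → 43 remain.
Take all of Scale (16 GPU-h, value 43) → 27 GPU-h left.
27 GPU-h left: a 27/30 share of FtBase gives 45×27/30 = 40.5.
Total value = 111.5.

111.5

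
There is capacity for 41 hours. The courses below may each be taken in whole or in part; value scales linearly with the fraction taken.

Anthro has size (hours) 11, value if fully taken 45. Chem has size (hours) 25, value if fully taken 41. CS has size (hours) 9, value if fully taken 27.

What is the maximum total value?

Sort by value density: Anthro 45/11≈4.09, CS 27/9≈3, Chem 41/25≈1.64.
Take all of Anthro (11 hours, value 45) → 30 hours left.
All 9 hours of CS fit (value 27) → 21 remain.
Fill the last 21 hours with part of Chem: 21/25 of it earns 34.44.
Total value = 106.44.

106.44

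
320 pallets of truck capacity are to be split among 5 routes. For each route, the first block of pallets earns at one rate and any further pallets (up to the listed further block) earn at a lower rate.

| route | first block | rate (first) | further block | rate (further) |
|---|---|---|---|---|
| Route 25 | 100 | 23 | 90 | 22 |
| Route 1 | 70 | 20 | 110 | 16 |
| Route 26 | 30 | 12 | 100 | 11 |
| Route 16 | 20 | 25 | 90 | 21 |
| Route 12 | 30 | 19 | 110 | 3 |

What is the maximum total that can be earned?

Treat each block as its own option and order by rate: Route 16/first 25 > Route 25/first 23 > Route 25/second 22 > Route 16/second 21 > Route 1/first 20 > Route 12/first 19 > Route 1/second 16 > Route 26/first 12 > Route 26/second 11 > Route 12/second 3.
Route 16 first at 25: fill all 20 ; 300 left.
Route 25/first (23): +100 ; 200 left.
Fill Route 25 second block (90 at 22) ; 110 left.
Route 16 second at 21: fill all 90 ; 20 left.
20 remain; put them into Route 1 first at 20.
Total = 25×20 + 23×100 + 22×90 + 21×90 + 20×20 = 7070.

7070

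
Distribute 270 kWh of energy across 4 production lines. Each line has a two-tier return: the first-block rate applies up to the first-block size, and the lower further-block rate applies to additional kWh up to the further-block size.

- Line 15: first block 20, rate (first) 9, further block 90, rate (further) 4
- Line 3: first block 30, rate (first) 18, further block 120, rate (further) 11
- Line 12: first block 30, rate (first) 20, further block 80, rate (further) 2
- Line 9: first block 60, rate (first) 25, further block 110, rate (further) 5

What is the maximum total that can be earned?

4190

Rank every tier by rate: Line 9/T1 25 > Line 12/T1 20 > Line 3/T1 18 > Line 3/T2 11 > Line 15/T1 9 > Line 9/T2 5 > Line 15/T2 4 > Line 12/T2 2.
Line 9/T1 (25): +60 → 210 left.
Line 12 T1 at 20: fill all 30 → 180 left.
Line 3 T1 at 18: fill all 30 → 150 left.
Line 3/T2 (11): +120 → 30 left.
Fill Line 15 T1 block (20 at 9) → 10 left.
Line 9/T2: +10 of 110 at 5; pool empty.
Total = 25×60 + 20×30 + 18×30 + 11×120 + 9×20 + 5×10 = 4190.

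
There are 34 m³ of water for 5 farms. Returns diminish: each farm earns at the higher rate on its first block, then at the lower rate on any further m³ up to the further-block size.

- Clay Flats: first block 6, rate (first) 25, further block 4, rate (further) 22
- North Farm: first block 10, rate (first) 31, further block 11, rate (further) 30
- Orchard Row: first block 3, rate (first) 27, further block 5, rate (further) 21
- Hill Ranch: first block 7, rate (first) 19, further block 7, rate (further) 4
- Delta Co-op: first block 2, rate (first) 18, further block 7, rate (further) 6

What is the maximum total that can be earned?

Order all 10 blocks by rate: North Farm/tier1 31 > North Farm/tier2 30 > Orchard Row/tier1 27 > Clay Flats/tier1 25 > Clay Flats/tier2 22 > Orchard Row/tier2 21 > Hill Ranch/tier1 19 > Delta Co-op/tier1 18 > Delta Co-op/tier2 6 > Hill Ranch/tier2 4.
North Farm tier1 at 31: fill all 10 — 24 left.
North Farm/tier2 (30): +11 — 13 left.
Fill Orchard Row tier1 block (3 at 27) — 10 left.
Clay Flats/tier1 (25): +6 — 4 left.
Clay Flats tier2 at 22: fill all 4 — 0 left.
Total = 31×10 + 30×11 + 27×3 + 25×6 + 22×4 = 959.

959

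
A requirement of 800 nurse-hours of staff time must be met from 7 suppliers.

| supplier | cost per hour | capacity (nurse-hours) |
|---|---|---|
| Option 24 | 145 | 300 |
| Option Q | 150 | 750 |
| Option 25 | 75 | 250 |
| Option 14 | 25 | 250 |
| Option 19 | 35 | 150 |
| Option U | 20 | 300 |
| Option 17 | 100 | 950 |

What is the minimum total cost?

Cheapest first:
Option U (20): use full 300 — 500 nurse-hours to go.
Take 250 from Option 14 at 25 — need 250 more.
Take 150 from Option 19 at 35 — need 100 more.
Option 25 (75): take the remaining 100 — done.
Option 17, Option 24, Option Q: unused.
Cost = 300×20 + 250×25 + 150×35 + 100×75 = 25000.

25000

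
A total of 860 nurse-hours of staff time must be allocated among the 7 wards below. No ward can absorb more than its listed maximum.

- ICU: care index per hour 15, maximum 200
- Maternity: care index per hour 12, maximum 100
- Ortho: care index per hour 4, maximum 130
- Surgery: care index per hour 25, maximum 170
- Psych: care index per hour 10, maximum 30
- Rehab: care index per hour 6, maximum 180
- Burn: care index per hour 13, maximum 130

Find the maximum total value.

Rank by care index per hour: Surgery 25 > ICU 15 > Burn 13 > Maternity 12 > Psych 10 > Rehab 6 > Ortho 4.
Give Surgery 170 to hit its cap of 170 — 690 left.
Give ICU 200 to hit its cap of 200 — 490 left.
Burn: +130 to 130 (cap) — 360 left.
Maternity takes 100 to reach its cap of 100 — 260 left.
Give Psych 30 to hit its cap of 30 — 230 left.
Rehab takes 180 to reach its cap of 180 — 50 left.
Ortho has room for 130 but only 50 remain, so it gets 50.
Total = 15×200 + 12×100 + 4×50 + 25×170 + 10×30 + 6×180 + 13×130 = 11720.

11720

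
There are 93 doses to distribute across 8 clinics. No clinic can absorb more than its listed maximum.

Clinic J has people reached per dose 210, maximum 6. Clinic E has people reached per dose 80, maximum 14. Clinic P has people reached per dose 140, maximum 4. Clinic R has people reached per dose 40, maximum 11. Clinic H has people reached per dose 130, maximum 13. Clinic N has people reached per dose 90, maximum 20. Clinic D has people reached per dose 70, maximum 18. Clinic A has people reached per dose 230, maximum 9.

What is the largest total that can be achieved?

10120

Order the clinics by people reached per dose: Clinic A 230 > Clinic J 210 > Clinic P 140 > Clinic H 130 > Clinic N 90 > Clinic E 80 > Clinic D 70 > Clinic R 40.
Give Clinic A 9 to hit its cap of 9 → 84 left.
Clinic J: +6 to 6 (cap) → 78 left.
Give Clinic P 4 to hit its cap of 4 → 74 left.
Clinic H: +13 to 13 (cap) → 61 left.
Clinic N takes 20 to reach its cap of 20 → 41 left.
Clinic E: +14 to 14 (cap) → 27 left.
Clinic D: +18 to 18 (cap) → 9 left.
Clinic R has room for 11 but only 9 remain, so it gets 9.
Total = 210×6 + 80×14 + 140×4 + 40×9 + 130×13 + 90×20 + 70×18 + 230×9 = 10120.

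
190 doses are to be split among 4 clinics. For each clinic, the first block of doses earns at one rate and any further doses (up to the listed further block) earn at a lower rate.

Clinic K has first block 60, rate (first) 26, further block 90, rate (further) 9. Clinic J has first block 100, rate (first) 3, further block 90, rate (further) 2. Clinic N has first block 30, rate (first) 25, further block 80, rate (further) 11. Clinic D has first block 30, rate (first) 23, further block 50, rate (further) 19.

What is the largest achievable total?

4170

Treat each block as its own option and order by rate: Clinic K/tier1 26 > Clinic N/tier1 25 > Clinic D/tier1 23 > Clinic D/tier2 19 > Clinic N/tier2 11 > Clinic K/tier2 9 > Clinic J/tier1 3 > Clinic J/tier2 2.
Clinic K/tier1 (26): +60 → 130 left.
Clinic N/tier1 (25): +30 → 100 left.
Fill Clinic D tier1 block (30 at 23) → 70 left.
Clinic D tier2 at 19: fill all 50 → 20 left.
20 remain; put them into Clinic N tier2 at 11.
Total = 26×60 + 25×30 + 23×30 + 19×50 + 11×20 = 4170.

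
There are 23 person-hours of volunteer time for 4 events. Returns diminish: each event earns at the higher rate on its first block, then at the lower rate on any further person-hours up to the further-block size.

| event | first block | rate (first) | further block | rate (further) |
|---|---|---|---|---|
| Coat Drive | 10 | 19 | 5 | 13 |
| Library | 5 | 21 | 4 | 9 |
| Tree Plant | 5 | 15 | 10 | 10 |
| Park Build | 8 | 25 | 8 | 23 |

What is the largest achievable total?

527

Rank every tier by rate: Park Build/first 25 > Park Build/second 23 > Library/first 21 > Coat Drive/first 19 > Tree Plant/first 15 > Coat Drive/second 13 > Tree Plant/second 10 > Library/second 9.
Park Build first at 25: fill all 8 — 15 left.
Park Build second at 23: fill all 8 — 7 left.
Library/first (21): +5 — 2 left.
2 remain; put them into Coat Drive first at 19.
Total = 25×8 + 23×8 + 21×5 + 19×2 = 527.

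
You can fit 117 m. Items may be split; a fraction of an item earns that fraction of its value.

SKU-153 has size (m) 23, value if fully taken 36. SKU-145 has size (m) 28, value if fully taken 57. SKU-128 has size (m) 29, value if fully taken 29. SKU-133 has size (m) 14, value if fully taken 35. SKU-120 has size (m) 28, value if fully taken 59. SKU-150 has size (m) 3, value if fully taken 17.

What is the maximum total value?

Best value per unit of size first: SKU-150 17/3≈5.67, SKU-133 35/14≈2.5, SKU-120 59/28≈2.11, SKU-145 57/28≈2.04, SKU-153 36/23≈1.57, SKU-128 29/29≈1.
Take all of SKU-150 (3 m, value 17) → 114 m left.
Take all of SKU-133 (14 m, value 35) → 100 m left.
All 28 m of SKU-120 fit (value 59) → 72 remain.
SKU-145: take in full, 28 m for value 57 → 44 left.
SKU-153: take in full, 23 m for value 36 → 21 left.
Only 21 m remain; take 21/29 of SKU-128 for value 29×21/29 = 21.
Total value = 225.

225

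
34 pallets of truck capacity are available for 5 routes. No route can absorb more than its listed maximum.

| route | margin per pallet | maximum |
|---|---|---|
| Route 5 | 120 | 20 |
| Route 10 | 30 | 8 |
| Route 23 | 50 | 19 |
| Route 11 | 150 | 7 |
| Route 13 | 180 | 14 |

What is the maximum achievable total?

Highest margin per pallet first: Route 13 180 > Route 11 150 > Route 5 120 > Route 23 50 > Route 10 30.
Route 13 takes 14 to reach its cap of 14 → 20 left.
Give Route 11 7 to hit its cap of 7 → 13 left.
Route 5: +13 (room for 20) → 13. Pool exhausted.
Total = 120×13 + 150×7 + 180×14 = 5130.

5130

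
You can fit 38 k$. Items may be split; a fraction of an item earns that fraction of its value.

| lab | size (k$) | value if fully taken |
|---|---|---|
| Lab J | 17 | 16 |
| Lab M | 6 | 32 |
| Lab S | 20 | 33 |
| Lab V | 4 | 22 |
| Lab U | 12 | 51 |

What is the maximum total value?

Sort by value density: Lab V 22/4≈5.5, Lab M 32/6≈5.33, Lab U 51/12≈4.25, Lab S 33/20≈1.65, Lab J 16/17≈0.941.
Take all of Lab V (4 k$, value 22) ; 34 k$ left.
All 6 k$ of Lab M fit (value 32) ; 28 remain.
Take all of Lab U (12 k$, value 51) ; 16 k$ left.
Only 16 k$ remain; take 16/20 of Lab S for value 33×16/20 = 26.4.
Total value = 131.4.

131.4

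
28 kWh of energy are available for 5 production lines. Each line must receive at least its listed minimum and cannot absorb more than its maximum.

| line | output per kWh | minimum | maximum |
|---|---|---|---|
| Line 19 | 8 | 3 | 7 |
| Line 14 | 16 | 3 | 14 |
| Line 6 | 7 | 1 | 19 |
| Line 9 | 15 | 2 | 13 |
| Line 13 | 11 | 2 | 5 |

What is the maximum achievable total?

397

Meeting every minimum uses 3+3+1+2+2 = 11 kWh, leaving 17.
Order the production lines by output per kWh: Line 14 16 > Line 9 15 > Line 13 11 > Line 19 8 > Line 6 7.
Line 14: +11 to 14 (cap) — 6 left.
Line 9 has room for 11 more but only 6 remain, so it gets 8.
Total = 8×3 + 16×14 + 7×1 + 15×8 + 11×2 = 397.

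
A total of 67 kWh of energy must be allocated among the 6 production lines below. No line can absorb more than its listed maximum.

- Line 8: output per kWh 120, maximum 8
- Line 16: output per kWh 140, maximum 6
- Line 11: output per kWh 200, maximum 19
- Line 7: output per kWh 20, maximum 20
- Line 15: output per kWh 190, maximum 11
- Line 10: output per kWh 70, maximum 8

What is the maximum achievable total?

Highest output per kWh first: Line 11 200 > Line 15 190 > Line 16 140 > Line 8 120 > Line 10 70 > Line 7 20.
Line 11: +19 to 19 (cap) — 48 left.
Give Line 15 11 to hit its cap of 11 — 37 left.
Line 16: +6 to 6 (cap) — 31 left.
Give Line 8 8 to hit its cap of 8 — 23 left.
Give Line 10 8 to hit its cap of 8 — 15 left.
Line 7: +15 (room for 20) → 15. Pool exhausted.
Total = 120×8 + 140×6 + 200×19 + 20×15 + 190×11 + 70×8 = 8550.

8550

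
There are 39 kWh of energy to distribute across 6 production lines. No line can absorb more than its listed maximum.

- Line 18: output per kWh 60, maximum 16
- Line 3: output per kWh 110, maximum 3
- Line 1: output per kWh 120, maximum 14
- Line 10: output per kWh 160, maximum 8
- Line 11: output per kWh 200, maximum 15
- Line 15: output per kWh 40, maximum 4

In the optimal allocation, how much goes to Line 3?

2

Rank by output per kWh: Line 11 200 > Line 10 160 > Line 1 120 > Line 3 110 > Line 18 60 > Line 15 40.
Line 11: +15 to 15 (cap) → 24 left.
Line 10: +8 to 8 (cap) → 16 left.
Line 1 takes 14 to reach its cap of 14 → 2 left.
Line 3 has room for 3 but only 2 remain, so it gets 2.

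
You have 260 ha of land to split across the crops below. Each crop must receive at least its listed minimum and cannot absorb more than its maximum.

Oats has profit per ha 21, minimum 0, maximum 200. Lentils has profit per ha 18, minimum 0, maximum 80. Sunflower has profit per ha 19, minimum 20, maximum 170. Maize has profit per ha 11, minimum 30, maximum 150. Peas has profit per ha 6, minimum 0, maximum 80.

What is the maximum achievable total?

Meeting every minimum uses 0+0+20+30+0 = 50 ha, leaving 210.
Rank by profit per ha: Oats 21 > Sunflower 19 > Lentils 18 > Maize 11 > Peas 6.
Oats: +200 to 200 (cap) → 10 left.
Only 10 left; Sunflower takes them to reach 30.
Total = 21×200 + 19×30 + 11×30 = 5100.

5100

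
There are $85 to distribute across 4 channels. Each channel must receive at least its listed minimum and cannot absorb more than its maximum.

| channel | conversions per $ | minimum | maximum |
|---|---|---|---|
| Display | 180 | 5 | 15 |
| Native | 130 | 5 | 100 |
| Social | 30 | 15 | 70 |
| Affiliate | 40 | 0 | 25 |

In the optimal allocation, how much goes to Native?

55

Meeting every minimum uses 5+5+15+0 = 25 $, leaving 60.
Order the channels by conversions per $: Display 180 > Native 130 > Affiliate 40 > Social 30.
Display takes 10 more to reach its cap of 15 → 50 left.
Native has room for 95 more but only 50 remain, so it gets 55.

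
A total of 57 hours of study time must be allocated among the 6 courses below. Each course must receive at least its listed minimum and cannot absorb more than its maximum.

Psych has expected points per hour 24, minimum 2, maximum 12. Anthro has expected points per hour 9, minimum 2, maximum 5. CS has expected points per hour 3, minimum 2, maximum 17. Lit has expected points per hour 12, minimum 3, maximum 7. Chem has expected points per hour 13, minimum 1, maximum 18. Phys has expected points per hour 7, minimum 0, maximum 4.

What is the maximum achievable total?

712

Meeting every minimum uses 2+2+2+3+1+0 = 10 hours, leaving 47.
Highest expected points per hour first: Psych 24 > Chem 13 > Lit 12 > Anthro 9 > Phys 7 > CS 3.
Give Psych 10 more to hit its cap of 12 → 37 left.
Give Chem 17 more to hit its cap of 18 → 20 left.
Give Lit 4 more to hit its cap of 7 → 16 left.
Anthro takes 3 more to reach its cap of 5 → 13 left.
Phys takes 4 more to reach its cap of 4 → 9 left.
CS has room for 15 more but only 9 remain, so it gets 11.
Total = 24×12 + 9×5 + 3×11 + 12×7 + 13×18 + 7×4 = 712.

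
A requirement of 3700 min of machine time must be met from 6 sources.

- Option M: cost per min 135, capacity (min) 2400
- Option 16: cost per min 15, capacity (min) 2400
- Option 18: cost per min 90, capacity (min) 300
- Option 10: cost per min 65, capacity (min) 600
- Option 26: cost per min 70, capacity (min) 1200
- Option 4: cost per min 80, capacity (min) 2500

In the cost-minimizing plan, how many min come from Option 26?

700

Use sources in increasing cost order.
Option 16 at 15: take all 2400 min → 1300 still needed.
Take 600 from Option 10 at 65 → need 700 more.
Option 26 at 70: take 700 of its 1200 → requirement met.
Option 4, Option 18, Option M: unused.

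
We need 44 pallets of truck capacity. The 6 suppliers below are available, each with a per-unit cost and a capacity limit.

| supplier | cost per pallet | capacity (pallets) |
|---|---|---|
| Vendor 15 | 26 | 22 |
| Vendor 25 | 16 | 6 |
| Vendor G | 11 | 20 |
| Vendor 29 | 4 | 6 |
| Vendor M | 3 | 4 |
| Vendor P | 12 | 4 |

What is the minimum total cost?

Fill from the cheapest supplier first.
Vendor M (3): use full 4 → 40 pallets to go.
Take 6 from Vendor 29 at 4 → need 34 more.
Take 20 from Vendor G at 11 → need 14 more.
Vendor P at 12: take all 4 pallets → 10 still needed.
Vendor 25 (16): use full 6 → 4 pallets to go.
Vendor 15 (26): take the remaining 4 → done.
Cost = 4×3 + 6×4 + 20×11 + 4×12 + 6×16 + 4×26 = 504.

504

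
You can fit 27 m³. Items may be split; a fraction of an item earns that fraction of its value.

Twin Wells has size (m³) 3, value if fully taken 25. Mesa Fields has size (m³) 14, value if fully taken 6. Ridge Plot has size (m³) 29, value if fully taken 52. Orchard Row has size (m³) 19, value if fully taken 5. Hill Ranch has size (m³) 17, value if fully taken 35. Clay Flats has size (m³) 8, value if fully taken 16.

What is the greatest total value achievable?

Rank by value-to-size ratio: Twin Wells 25/3≈8.33, Hill Ranch 35/17≈2.06, Clay Flats 16/8≈2, Ridge Plot 52/29≈1.79, Mesa Fields 6/14≈0.429, Orchard Row 5/19≈0.263.
Take all of Twin Wells (3 m³, value 25) — 24 m³ left.
Take all of Hill Ranch (17 m³, value 35) — 7 m³ left.
Only 7 m³ remain; take 7/8 of Clay Flats for value 16×7/8 = 14.
Total value = 74.

74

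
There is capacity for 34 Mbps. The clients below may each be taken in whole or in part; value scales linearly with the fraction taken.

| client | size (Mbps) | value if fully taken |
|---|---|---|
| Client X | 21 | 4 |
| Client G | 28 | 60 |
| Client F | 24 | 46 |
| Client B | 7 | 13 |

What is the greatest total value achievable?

Sort by value density: Client G 60/28≈2.14, Client F 46/24≈1.92, Client B 13/7≈1.86, Client X 4/21≈0.19.
All 28 Mbps of Client G fit (value 60) — 6 remain.
6 Mbps left: a 6/24 share of Client F gives 46×6/24 = 11.5.
Total value = 71.5.

71.5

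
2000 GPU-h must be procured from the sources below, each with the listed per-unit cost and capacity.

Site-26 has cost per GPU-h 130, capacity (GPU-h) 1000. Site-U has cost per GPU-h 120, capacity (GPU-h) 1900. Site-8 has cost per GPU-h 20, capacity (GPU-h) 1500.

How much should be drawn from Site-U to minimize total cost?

500

Fill from the cheapest source first.
Take 1500 from Site-8 at 20 — need 500 more.
Site-U (120): take the remaining 500 — done.
Site-26: unused.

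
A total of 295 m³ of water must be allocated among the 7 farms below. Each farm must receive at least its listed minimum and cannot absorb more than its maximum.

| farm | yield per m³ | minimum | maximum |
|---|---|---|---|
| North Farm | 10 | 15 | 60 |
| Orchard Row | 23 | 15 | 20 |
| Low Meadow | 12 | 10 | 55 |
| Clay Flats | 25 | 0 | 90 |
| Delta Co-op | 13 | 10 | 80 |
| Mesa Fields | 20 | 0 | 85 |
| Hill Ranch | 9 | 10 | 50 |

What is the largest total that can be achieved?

Meeting every minimum uses 15+15+10+0+10+0+10 = 60 m³, leaving 235.
Highest yield per m³ first: Clay Flats 25 > Orchard Row 23 > Mesa Fields 20 > Delta Co-op 13 > Low Meadow 12 > North Farm 10 > Hill Ranch 9.
Clay Flats: +90 to 90 (cap) → 145 left.
Give Orchard Row 5 more to hit its cap of 20 → 140 left.
Mesa Fields takes 85 more to reach its cap of 85 → 55 left.
Delta Co-op: +55 (room for 70) → 65. Pool exhausted.
Total = 10×15 + 23×20 + 12×10 + 25×90 + 13×65 + 20×85 + 9×10 = 5615.

5615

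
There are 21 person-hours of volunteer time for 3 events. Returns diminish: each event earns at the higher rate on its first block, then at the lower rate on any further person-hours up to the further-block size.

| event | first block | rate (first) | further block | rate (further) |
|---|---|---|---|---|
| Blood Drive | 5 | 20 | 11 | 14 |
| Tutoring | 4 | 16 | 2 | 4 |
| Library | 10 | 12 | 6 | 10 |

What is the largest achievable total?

330

Order all 6 blocks by rate: Blood Drive/T1 20 > Tutoring/T1 16 > Blood Drive/T2 14 > Library/T1 12 > Library/T2 10 > Tutoring/T2 4.
Blood Drive T1 at 20: fill all 5 → 16 left.
Tutoring/T1 (16): +4 → 12 left.
Fill Blood Drive T2 block (11 at 14) → 1 left.
1 remain; put them into Library T1 at 12.
Total = 20×5 + 16×4 + 14×11 + 12×1 = 330.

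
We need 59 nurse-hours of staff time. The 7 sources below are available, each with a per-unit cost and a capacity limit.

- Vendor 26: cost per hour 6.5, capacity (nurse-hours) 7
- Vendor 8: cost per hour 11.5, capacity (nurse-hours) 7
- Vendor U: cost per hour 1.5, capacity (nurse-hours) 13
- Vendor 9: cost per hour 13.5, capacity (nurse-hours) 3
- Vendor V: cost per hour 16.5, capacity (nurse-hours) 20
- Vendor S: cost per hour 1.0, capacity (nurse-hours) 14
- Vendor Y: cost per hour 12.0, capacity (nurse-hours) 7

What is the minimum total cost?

416

Fill from the cheapest source first.
Vendor S (1.0): use full 14 ; 45 nurse-hours to go.
Vendor U at 1.5: take all 13 nurse-hours ; 32 still needed.
Take 7 from Vendor 26 at 6.5 ; need 25 more.
Vendor 8 at 11.5: take all 7 nurse-hours ; 18 still needed.
Vendor Y (12.0): use full 7 ; 11 nurse-hours to go.
Vendor 9 at 13.5: take all 3 nurse-hours ; 8 still needed.
Vendor V at 16.5: take 8 of its 20 ; requirement met.
Cost = 14×1.0 + 13×1.5 + 7×6.5 + 7×11.5 + 7×12.0 + 3×13.5 + 8×16.5 = 416.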